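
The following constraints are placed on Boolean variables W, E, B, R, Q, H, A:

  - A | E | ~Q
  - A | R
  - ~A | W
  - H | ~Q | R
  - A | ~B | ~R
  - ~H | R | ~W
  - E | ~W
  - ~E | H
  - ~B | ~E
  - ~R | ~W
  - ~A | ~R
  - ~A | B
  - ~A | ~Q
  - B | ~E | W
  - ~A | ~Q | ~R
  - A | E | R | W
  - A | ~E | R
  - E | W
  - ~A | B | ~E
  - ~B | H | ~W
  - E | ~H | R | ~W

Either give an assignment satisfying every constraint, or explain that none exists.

The formula is unsatisfiable.

Case E = True:
  (~E | H) forces H = True.
  (~B | ~E) forces B = False.
  (~A | B) forces A = False.
  (A | R) forces R = True.
  (~R | ~W) forces W = False.
  Clause (B | ~E | W) is falsified — contradiction.
Case E = False:
  (E | ~W) forces W = False.
  Clause (E | W) is falsified — contradiction.
Both cases fail, so the formula is unsatisfiable.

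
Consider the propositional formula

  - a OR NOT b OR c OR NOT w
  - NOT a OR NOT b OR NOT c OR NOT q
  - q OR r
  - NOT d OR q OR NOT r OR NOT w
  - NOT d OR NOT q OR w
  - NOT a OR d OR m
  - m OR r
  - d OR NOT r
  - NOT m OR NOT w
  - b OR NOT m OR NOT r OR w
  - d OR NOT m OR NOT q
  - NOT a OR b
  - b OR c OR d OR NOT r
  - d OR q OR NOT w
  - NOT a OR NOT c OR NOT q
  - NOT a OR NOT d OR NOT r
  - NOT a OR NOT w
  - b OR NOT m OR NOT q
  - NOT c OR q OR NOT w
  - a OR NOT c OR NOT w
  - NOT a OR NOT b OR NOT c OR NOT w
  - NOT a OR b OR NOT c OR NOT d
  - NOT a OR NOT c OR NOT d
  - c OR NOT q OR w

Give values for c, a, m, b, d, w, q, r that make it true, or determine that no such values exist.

c=T; a=F; m=T; b=T; d=T; w=F; q=F; r=T

Set c = True.
Try a = True:
  (NOT a OR b) forces b = True.
  (NOT a OR NOT b OR NOT c OR NOT q) forces q = False.
  (q OR r) forces r = True.
  (d OR NOT r) forces d = True.
  clause (NOT a OR NOT d OR NOT r) is falsified — backtrack.
So a = False.
  then (a OR NOT c OR NOT w) forces w = False.
Set m = True.
Set b = True.
Try d = False:
  (d OR NOT r) forces r = False.
  (q OR r) forces q = True.
  clause (d OR NOT m OR NOT q) is falsified — backtrack.
So d = True.
  then (NOT d OR NOT q OR w) forces q = False.
  then (q OR r) forces r = True.
All clauses satisfied.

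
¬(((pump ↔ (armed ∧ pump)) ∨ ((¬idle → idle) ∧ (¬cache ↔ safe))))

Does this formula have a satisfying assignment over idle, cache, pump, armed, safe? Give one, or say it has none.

idle: False, cache: True, pump: True, armed: False, safe: False

  ¬(((pump ↔ (armed ∧ pump)) ∨ ((¬idle → idle) ∧ (¬cache ↔ safe)))) = True
    (pump ↔ (armed ∧ pump)) ∨ ((¬idle → idle) ∧ (¬cache ↔ safe)) = False
      pump ↔ (armed ∧ pump) = False
        armed ∧ pump = False
      (¬idle → idle) ∧ (¬cache ↔ safe) = False
        ¬idle → idle = False
          ¬idle = True
        ¬cache ↔ safe = True
          ¬cache = False
The formula evaluates to True.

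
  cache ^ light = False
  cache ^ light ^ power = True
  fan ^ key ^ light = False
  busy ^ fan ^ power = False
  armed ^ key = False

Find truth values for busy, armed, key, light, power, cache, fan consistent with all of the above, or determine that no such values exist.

busy=T, armed=F, key=F, light=F, power=T, cache=F, fan=F

cache ^ light = F ^ F = False ✓
cache ^ light ^ power = F ^ F ^ T = True ✓
fan ^ key ^ light = F ^ F ^ F = False ✓
busy ^ fan ^ power = T ^ F ^ T = False ✓
armed ^ key = F ^ F = False ✓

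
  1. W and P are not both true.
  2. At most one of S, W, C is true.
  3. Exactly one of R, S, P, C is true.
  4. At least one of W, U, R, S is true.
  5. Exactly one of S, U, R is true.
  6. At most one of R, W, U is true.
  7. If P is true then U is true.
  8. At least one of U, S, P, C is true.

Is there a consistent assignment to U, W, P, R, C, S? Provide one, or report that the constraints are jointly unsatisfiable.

U: True, W: False, P: True, R: False, C: False, S: False

  (1) W=F, P=T — not both ✓
  (2) {S, W, C}: 0 true — at most one ✓
  (3) {R, S, P, C}: 1 true — exactly one ✓
  (4) {W, U, R, S}: 1 true — at least one ✓
  (5) {S, U, R}: 1 true — exactly one ✓
  (6) {R, W, U}: 1 true — at most one ✓
  (7) P=T ⇒ U: T ✓
  (8) {U, S, P, C}: 2 true — at least one ✓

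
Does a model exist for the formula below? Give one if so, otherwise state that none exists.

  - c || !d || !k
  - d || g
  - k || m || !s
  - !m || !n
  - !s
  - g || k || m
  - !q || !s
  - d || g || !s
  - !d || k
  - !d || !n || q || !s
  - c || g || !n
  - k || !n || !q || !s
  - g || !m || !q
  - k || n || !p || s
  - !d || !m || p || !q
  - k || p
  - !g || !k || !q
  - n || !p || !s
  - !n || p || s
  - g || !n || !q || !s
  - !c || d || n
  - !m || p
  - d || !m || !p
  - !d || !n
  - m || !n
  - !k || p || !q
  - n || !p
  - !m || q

n = False, m = False, q = False, g = False, p = False, s = False, k = True, d = True, c = True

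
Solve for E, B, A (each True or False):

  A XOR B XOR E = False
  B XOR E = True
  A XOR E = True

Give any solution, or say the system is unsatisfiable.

E = False; B = True; A = True

A XOR B XOR E = T XOR T XOR F = False ✓
B XOR E = T XOR F = True ✓
A XOR E = T XOR F = True ✓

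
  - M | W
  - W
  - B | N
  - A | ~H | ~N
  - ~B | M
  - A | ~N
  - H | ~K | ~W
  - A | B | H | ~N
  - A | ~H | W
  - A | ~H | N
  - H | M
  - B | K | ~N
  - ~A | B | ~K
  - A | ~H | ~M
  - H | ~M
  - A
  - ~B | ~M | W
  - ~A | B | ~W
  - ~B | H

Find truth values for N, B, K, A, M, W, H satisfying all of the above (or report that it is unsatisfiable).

Unit clause (W) forces W = True.
Unit clause (A) forces A = True.
In (~A | B | ~W) only B is left, so B = True.
In (~B | H) only H is left, so H = True.
In (~B | M) only M is left, so M = True.
Set N = True.
Set K = True.
All clauses satisfied.

N = True; B = True; K = True; A = True; M = True; W = True; H = True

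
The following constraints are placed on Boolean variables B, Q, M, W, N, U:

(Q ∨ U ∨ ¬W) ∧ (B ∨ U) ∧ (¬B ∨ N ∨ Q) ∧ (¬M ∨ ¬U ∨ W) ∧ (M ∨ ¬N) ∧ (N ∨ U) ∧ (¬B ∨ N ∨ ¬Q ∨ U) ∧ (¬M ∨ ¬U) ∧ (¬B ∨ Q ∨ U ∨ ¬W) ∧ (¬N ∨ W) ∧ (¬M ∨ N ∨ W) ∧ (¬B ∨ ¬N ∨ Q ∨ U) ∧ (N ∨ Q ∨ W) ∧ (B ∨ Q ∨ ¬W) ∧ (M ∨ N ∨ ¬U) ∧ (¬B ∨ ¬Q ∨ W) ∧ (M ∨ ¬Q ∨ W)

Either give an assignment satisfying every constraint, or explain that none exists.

B = True, Q = True, M = True, W = True, N = True, U = False

Set B = True.
Set Q = True.
  then (¬B ∨ ¬Q ∨ W) forces W = True.
Try M = False:
  (M ∨ ¬N) forces N = False.
  (N ∨ U) forces U = True.
  clause (M ∨ N ∨ ¬U) is falsified — backtrack.
So M = True.
  then (¬M ∨ ¬U) forces U = False.
  then (N ∨ U) forces N = True.
All clauses satisfied.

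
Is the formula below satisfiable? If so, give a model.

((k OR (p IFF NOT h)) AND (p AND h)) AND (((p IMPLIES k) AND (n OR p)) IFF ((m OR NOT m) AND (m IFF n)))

m=F, n=F, h=T, p=T, k=T

  (k OR (p IFF NOT h)) AND (p AND h) = True
    k OR (p IFF NOT h) = True
      p IFF NOT h = False
        NOT h = False
    p AND h = True
  ((p IMPLIES k) AND (n OR p)) IFF ((m OR NOT m) AND (m IFF n)) = True
    (p IMPLIES k) AND (n OR p) = True
      p IMPLIES k = True
      n OR p = True
    (m OR NOT m) AND (m IFF n) = True
      m OR NOT m = True
        NOT m = True
      m IFF n = True
Both conjuncts True, so the formula holds.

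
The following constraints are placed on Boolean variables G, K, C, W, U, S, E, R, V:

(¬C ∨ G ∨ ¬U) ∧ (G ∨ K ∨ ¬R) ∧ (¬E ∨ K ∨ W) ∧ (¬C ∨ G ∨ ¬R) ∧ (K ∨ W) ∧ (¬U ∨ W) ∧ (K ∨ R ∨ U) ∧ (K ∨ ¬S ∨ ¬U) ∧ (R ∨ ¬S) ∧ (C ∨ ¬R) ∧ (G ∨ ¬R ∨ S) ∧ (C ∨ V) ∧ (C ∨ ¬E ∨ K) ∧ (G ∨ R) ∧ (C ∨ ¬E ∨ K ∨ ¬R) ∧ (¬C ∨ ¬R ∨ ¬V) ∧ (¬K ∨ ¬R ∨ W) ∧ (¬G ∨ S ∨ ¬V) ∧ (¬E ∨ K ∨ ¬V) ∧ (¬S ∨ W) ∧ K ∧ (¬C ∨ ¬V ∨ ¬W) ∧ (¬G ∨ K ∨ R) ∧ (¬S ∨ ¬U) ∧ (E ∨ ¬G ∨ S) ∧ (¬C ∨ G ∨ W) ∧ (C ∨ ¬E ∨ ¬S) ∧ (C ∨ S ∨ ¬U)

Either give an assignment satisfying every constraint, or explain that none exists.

Unit clause (K) forces K = True.
Try G = False:
  (G ∨ R) forces R = True.
  (¬C ∨ G ∨ ¬R) forces C = False.
  clause (C ∨ ¬R) is falsified — backtrack.
So G = True.
Set C = True.
Set W = True.
  then (¬C ∨ ¬V ∨ ¬W) forces V = False.
Set U = False.
Set S = True.
  then (R ∨ ¬S) forces R = True.
Set E = False.
All clauses satisfied.

G = True; K = True; C = True; W = True; U = False; S = True; E = False; R = True; V = False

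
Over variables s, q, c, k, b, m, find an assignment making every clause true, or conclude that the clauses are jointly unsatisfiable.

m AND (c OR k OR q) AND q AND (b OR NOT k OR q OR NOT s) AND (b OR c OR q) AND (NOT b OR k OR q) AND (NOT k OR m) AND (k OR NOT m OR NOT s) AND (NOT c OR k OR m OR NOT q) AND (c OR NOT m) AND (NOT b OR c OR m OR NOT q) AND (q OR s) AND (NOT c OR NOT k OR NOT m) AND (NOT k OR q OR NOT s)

s = False, q = True, c = True, k = False, b = False, m = True

Unit clause (m) forces m = True.
Unit clause (q) forces q = True.
In (c OR NOT m) only c is left, so c = True.
In (NOT c OR NOT k OR NOT m) only NOT k is left, so k = False.
In (k OR NOT m OR NOT s) only NOT s is left, so s = False.
Set b = False.
All clauses satisfied.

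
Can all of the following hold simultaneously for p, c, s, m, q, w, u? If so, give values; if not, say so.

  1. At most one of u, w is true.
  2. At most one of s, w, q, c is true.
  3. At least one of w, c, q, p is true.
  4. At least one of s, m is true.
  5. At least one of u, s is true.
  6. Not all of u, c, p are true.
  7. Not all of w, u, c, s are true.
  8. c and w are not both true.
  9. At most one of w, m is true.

p: False, c: False, s: False, m: True, q: True, w: False, u: True

  (1) {u, w}: 1 true — at most one ✓
  (2) {s, w, q, c}: 1 true — at most one ✓
  (3) {w, c, q, p}: 1 true — at least one ✓
  (4) {s, m}: 1 true — at least one ✓
  (5) {u, s}: 1 true — at least one ✓
  (6) {u, c, p}: 1/3 true — not all ✓
  (7) {w, u, c, s}: 1/4 true — not all ✓
  (8) c=F, w=F — not both ✓
  (9) {w, m}: 1 true — at most one ✓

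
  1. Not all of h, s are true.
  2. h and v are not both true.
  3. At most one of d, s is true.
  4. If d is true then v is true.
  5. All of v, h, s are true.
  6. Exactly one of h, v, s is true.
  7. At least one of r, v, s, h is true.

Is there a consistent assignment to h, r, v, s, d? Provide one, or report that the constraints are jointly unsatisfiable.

The formula is unsatisfiable.

Case h = True:
  (1) with h=T forces s = False.
  Constraint (5) is violated (s=F) — contradiction.
Case h = False:
  Constraint (5) is violated (h=F) — contradiction.
Both cases fail — unsatisfiable.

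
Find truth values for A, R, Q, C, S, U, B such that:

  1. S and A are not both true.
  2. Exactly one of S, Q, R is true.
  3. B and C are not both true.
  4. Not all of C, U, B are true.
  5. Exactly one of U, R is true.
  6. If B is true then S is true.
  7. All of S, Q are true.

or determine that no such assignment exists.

Case Q = True:
  (2) with Q=T forces S = False.
  Constraint (7) is violated (S=F) — contradiction.
Case Q = False:
  Constraint (7) is violated (Q=F) — contradiction.
Both cases fail — unsatisfiable.

Unsatisfiable — no assignment works.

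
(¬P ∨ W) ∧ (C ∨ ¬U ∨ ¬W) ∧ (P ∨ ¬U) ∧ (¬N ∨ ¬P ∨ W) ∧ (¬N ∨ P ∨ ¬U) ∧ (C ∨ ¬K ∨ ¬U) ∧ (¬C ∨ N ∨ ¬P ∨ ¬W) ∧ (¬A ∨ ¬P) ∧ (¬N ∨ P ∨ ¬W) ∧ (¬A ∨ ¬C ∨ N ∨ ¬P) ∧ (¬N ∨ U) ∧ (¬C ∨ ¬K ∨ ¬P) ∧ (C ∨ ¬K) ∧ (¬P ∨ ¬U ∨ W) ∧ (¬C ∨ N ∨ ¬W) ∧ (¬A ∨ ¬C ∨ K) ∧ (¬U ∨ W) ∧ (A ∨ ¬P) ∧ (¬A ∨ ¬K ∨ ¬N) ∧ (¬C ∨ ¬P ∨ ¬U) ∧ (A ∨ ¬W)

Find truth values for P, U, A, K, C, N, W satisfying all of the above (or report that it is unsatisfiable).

P = False; U = False; A = True; K = True; C = True; N = False; W = False

Try P = True:
  (¬P ∨ W) forces W = True.
  (¬A ∨ ¬P) forces A = False.
  clause (A ∨ ¬P) is falsified — backtrack.
So P = False.
  then (P ∨ ¬U) forces U = False.
  then (¬N ∨ U) forces N = False.
Set A = True.
Set K = True.
  then (C ∨ ¬K) forces C = True.
  then (¬C ∨ N ∨ ¬W) forces W = False.
All clauses satisfied.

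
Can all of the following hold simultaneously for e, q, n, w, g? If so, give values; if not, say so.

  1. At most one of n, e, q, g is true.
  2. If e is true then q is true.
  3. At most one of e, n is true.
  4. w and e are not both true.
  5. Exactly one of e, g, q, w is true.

e: False, q: False, n: True, w: True, g: False

  (1) {n, e, q, g}: 1 true — at most one ✓
  (2) e=F ⇒ q: vacuous ✓
  (3) {e, n}: 1 true — at most one ✓
  (4) w=T, e=F — not both ✓
  (5) {e, g, q, w}: 1 true — exactly one ✓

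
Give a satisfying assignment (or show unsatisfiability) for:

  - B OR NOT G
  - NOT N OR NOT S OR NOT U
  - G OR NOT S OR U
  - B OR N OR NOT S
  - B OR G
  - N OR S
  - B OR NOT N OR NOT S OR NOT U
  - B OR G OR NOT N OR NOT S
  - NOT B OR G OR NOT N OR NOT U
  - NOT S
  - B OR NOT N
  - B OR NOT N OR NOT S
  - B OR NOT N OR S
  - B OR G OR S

U: False, B: True, N: True, G: False, S: False

Unit clause (NOT S) forces S = False.
In (N OR S) only N is left, so N = True.
In (B OR NOT N) only B is left, so B = True.
Set U = False.
Set G = False.
All clauses satisfied.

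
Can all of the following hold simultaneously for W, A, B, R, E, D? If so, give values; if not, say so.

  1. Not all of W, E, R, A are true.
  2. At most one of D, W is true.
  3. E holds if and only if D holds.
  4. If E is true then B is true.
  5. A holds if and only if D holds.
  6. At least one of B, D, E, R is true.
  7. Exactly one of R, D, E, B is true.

W: True; A: False; B: False; R: True; E: False; D: False

  (1) {W, E, R, A}: 2/4 true — not all ✓
  (2) {D, W}: 1 true — at most one ✓
  (3) E=F, D=F — same ✓
  (4) E=F ⇒ B: vacuous ✓
  (5) A=F, D=F — same ✓
  (6) {B, D, E, R}: 1 true — at least one ✓
  (7) {R, D, E, B}: 1 true — exactly one ✓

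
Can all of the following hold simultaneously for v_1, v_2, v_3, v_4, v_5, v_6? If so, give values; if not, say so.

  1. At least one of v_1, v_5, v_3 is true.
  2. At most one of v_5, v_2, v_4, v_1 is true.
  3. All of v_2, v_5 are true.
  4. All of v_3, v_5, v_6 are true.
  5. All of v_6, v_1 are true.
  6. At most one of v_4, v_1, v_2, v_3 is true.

Case v_3 = True:
  (3) forces v_2 = True.
  Constraint (6) is violated (v_2=T, v_3=T) — contradiction.
Case v_3 = False:
  Constraint (4) is violated (v_3=F) — contradiction.
Both cases fail — unsatisfiable.

No satisfying assignment exists.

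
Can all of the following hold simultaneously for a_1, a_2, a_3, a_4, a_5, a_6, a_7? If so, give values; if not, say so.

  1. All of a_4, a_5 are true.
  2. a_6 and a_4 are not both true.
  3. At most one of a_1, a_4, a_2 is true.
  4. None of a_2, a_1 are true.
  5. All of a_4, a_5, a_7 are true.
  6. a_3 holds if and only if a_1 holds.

a_1=F, a_2=F, a_3=F, a_4=T, a_5=T, a_6=F, a_7=T

  (1) {a_4, a_5}: all 2 true ✓
  (2) a_6=F, a_4=T — not both ✓
  (3) {a_1, a_4, a_2}: 1 true — at most one ✓
  (4) {a_2, a_1}: 0 true — none ✓
  (5) {a_4, a_5, a_7}: all 3 true ✓
  (6) a_3=F, a_1=F — same ✓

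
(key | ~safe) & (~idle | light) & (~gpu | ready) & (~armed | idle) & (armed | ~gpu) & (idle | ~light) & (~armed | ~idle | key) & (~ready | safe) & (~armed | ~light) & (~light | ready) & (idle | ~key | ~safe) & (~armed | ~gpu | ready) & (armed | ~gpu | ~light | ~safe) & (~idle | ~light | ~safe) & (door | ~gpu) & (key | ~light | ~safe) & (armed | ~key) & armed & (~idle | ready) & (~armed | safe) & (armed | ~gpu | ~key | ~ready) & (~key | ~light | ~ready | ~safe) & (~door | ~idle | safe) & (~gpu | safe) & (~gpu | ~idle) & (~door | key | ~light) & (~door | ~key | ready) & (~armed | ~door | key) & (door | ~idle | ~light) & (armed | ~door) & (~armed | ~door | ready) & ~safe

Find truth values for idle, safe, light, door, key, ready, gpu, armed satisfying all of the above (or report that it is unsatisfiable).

Unsatisfiable — no assignment works.

Case armed = True:
  (~armed | idle) forces idle = True.
  (~idle | light) forces light = True.
  Clause (~armed | ~light) is falsified — contradiction.
Case armed = False:
  Clause (armed) is falsified — contradiction.
Both cases fail, so the formula is unsatisfiable.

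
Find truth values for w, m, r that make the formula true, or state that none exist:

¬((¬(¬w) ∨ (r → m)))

w = False; m = False; r = True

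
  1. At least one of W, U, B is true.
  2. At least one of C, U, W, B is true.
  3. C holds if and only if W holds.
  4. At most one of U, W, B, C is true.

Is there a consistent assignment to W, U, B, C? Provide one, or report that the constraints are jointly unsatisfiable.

W: False, U: False, B: True, C: False

  (1) {W, U, B}: 1 true — at least one ✓
  (2) {C, U, W, B}: 1 true — at least one ✓
  (3) C=F, W=F — same ✓
  (4) {U, W, B, C}: 1 true — at most one ✓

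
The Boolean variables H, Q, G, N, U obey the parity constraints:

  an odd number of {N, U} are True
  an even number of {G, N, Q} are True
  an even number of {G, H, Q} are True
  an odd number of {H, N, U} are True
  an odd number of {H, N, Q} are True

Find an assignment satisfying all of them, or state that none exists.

H = False, Q = True, G = True, N = False, U = True

{N, U}: 1 true → odd ✓
{G, N, Q}: 2 true → even ✓
{G, H, Q}: 2 true → even ✓
{H, N, U}: 1 true → odd ✓
{H, N, Q}: 1 true → odd ✓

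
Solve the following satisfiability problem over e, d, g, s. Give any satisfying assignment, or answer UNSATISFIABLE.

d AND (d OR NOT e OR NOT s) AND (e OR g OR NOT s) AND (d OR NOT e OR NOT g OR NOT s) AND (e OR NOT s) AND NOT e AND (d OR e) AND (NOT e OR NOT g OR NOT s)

Unit clause (d) forces d = True.
Unit clause (NOT e) forces e = False.
In (e OR NOT s) only NOT s is left, so s = False.
Set g = False.
Check each clause:
  (d): d holds.
  (d OR NOT e OR NOT s): d holds.
  (e OR g OR NOT s): NOT s holds.
  (d OR NOT e OR NOT g OR NOT s): d holds.
  (e OR NOT s): NOT s holds.
  (NOT e): NOT e holds.
  (d OR e): d holds.
  (NOT e OR NOT g OR NOT s): NOT e holds.
All clauses satisfied.

e=F; d=T; g=F; s=F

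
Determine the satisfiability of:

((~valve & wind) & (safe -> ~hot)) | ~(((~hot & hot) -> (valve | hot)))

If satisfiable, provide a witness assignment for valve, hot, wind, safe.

valve: False, hot: False, wind: True, safe: False

  ((~valve & wind) & (safe -> ~hot)) | ~(((~hot & hot) -> (valve | hot))) = True
    (~valve & wind) & (safe -> ~hot) = True
      ~valve & wind = True
        ~valve = True
      safe -> ~hot = True
        ~hot = True
    ~(((~hot & hot) -> (valve | hot))) = False
      (~hot & hot) -> (valve | hot) = True
        ~hot & hot = False
          ~hot = True
        valve | hot = False
The formula evaluates to True.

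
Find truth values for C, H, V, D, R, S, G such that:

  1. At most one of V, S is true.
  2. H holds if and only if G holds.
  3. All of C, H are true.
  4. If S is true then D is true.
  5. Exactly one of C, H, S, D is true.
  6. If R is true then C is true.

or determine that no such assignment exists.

Case C = True:
  (3) forces H = True.
  Constraint (5) is violated (C=T, H=T) — contradiction.
Case C = False:
  Constraint (3) is violated (C=F) — contradiction.
Both cases fail — unsatisfiable.

The formula is unsatisfiable.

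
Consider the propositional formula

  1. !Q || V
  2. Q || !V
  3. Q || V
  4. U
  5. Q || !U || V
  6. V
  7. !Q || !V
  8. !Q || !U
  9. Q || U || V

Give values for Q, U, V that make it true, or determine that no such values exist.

Case V = True:
  (Q || !V) forces Q = True.
  Clause (!Q || !V) is falsified — contradiction.
Case V = False:
  Clause (V) is falsified — contradiction.
Both cases fail, so the formula is unsatisfiable.

Unsatisfiable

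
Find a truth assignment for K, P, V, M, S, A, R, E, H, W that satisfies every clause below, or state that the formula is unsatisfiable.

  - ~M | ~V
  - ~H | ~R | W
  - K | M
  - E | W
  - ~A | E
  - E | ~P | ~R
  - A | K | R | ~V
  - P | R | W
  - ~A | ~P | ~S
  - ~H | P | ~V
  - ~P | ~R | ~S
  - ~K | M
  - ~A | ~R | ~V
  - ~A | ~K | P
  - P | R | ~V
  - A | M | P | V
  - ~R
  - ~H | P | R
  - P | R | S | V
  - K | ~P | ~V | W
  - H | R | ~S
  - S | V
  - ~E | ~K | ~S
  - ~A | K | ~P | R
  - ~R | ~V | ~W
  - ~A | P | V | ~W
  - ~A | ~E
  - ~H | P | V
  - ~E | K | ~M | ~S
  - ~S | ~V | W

K = True; P = True; V = False; M = True; S = True; A = False; R = False; E = False; H = True; W = True

Unit clause (~R) forces R = False.
Set K = True.
  then (~K | M) forces M = True.
  then (~M | ~V) forces V = False.
  then (S | V) forces S = True.
  then (~E | ~K | ~S) forces E = False.
  then (E | W) forces W = True.
  then (~A | E) forces A = False.
  then (H | R | ~S) forces H = True.
  then (~H | P | V) forces P = True.
All clauses satisfied.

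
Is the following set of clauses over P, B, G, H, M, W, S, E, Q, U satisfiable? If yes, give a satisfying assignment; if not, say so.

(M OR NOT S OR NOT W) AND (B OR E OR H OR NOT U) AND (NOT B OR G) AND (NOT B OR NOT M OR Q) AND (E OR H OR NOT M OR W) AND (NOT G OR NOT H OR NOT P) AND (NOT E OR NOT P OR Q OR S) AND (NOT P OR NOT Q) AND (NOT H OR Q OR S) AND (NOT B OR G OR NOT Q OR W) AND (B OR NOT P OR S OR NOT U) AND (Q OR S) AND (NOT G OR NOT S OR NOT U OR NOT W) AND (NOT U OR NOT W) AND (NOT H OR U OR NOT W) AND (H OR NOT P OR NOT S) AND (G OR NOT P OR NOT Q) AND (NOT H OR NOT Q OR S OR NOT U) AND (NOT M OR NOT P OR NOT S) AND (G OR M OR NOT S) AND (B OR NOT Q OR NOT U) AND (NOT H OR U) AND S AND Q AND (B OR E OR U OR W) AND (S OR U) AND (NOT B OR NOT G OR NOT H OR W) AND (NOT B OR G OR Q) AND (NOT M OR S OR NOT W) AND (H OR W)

P = False; B = False; G = True; H = False; M = True; W = True; S = True; E = False; Q = True; U = False

Unit clause (S) forces S = True.
Unit clause (Q) forces Q = True.
In (NOT P OR NOT Q) only NOT P is left, so P = False.
Set B = False.
  then (B OR NOT Q OR NOT U) forces U = False.
  then (NOT H OR U) forces H = False.
  then (H OR W) forces W = True.
  then (M OR NOT S OR NOT W) forces M = True.
Set G = True.
Set E = False.
All clauses satisfied.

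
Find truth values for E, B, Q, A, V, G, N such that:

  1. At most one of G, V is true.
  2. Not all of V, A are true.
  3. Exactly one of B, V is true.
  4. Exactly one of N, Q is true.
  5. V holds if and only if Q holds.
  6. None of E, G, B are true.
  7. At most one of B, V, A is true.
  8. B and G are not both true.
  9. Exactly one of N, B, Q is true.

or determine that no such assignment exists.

E = False, B = False, Q = True, A = False, V = True, G = False, N = False

  (1) {G, V}: 1 true — at most one ✓
  (2) {V, A}: 1/2 true — not all ✓
  (3) {B, V}: 1 true — exactly one ✓
  (4) {N, Q}: 1 true — exactly one ✓
  (5) V=T, Q=T — same ✓
  (6) {E, G, B}: 0 true — none ✓
  (7) {B, V, A}: 1 true — at most one ✓
  (8) B=F, G=F — not both ✓
  (9) {N, B, Q}: 1 true — exactly one ✓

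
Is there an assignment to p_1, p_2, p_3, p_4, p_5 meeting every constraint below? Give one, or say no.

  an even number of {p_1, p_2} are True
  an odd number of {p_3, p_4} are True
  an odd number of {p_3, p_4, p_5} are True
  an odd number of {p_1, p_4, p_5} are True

p_1 = True, p_2 = True, p_3 = True, p_4 = False, p_5 = False

{p_1, p_2}: 2 true → even ✓
{p_3, p_4}: 1 true → odd ✓
{p_3, p_4, p_5}: 1 true → odd ✓
{p_1, p_4, p_5}: 1 true → odd ✓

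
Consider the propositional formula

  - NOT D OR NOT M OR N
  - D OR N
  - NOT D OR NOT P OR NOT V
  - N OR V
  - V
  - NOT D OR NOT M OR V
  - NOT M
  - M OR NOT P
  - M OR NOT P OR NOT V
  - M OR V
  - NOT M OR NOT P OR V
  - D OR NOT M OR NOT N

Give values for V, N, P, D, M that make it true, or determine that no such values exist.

Unit clause (V) forces V = True.
Unit clause (NOT M) forces M = False.
In (M OR NOT P) only NOT P is left, so P = False.
Set N = True.
Set D = False.
All clauses satisfied.

V: True, N: True, P: False, D: False, M: False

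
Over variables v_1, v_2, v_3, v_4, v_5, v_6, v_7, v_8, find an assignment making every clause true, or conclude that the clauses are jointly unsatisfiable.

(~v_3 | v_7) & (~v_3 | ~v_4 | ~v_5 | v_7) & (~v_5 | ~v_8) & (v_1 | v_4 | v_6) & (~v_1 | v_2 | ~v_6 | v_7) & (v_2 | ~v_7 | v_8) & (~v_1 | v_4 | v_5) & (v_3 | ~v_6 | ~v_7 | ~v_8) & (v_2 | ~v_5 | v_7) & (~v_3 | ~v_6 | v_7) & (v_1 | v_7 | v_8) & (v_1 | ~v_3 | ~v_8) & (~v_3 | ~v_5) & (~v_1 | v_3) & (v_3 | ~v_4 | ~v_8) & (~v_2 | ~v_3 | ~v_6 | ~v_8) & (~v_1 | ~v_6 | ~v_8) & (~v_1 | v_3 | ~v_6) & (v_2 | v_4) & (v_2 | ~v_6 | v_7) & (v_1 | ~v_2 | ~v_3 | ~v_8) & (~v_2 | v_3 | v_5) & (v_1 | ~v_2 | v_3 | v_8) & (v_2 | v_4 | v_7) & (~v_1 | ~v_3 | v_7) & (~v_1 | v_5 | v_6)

v_1=F, v_2=T, v_3=T, v_4=T, v_5=F, v_6=F, v_7=T, v_8=F

Set v_1 = False.
Set v_2 = True.
Try v_3 = False:
  (~v_2 | v_3 | v_5) forces v_5 = True.
  (~v_5 | ~v_8) forces v_8 = False.
  clause (v_1 | ~v_2 | v_3 | v_8) is falsified — backtrack.
So v_3 = True.
  then (~v_3 | v_7) forces v_7 = True.
  then (v_1 | ~v_3 | ~v_8) forces v_8 = False.
  then (~v_3 | ~v_5) forces v_5 = False.
Set v_4 = True.
Set v_6 = False.
All clauses satisfied.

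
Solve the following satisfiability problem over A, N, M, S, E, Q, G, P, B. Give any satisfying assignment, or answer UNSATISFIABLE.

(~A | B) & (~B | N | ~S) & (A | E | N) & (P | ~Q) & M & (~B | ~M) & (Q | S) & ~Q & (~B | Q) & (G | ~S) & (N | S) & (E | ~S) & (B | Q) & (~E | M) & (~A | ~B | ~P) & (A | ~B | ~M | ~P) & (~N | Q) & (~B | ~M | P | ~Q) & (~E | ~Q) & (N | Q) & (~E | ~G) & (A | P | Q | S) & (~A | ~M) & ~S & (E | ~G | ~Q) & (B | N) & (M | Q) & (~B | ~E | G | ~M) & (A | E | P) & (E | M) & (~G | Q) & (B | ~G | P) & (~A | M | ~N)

Case Q = True:
  Clause (~Q) is falsified — contradiction.
Case Q = False:
  (M) forces M = True.
  (~B | ~M) forces B = False.
  Clause (B | Q) is falsified — contradiction.
Both cases fail, so the formula is unsatisfiable.

UNSATISFIABLE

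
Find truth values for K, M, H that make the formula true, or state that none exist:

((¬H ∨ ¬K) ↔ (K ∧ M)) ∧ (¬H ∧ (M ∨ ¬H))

K=T, M=T, H=F

  (¬H ∨ ¬K) ↔ (K ∧ M) = True
    ¬H ∨ ¬K = True
      ¬H = True
      ¬K = False
    K ∧ M = True
  ¬H ∧ (M ∨ ¬H) = True
    ¬H = True
    M ∨ ¬H = True
      ¬H = True
Both conjuncts True, so the formula holds.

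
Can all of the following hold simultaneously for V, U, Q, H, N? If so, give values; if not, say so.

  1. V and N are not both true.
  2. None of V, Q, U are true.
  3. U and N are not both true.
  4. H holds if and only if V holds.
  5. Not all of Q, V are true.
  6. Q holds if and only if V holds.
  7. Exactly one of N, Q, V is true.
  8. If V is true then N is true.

V = False, U = False, Q = False, H = False, N = True

  (1) V=F, N=T — not both ✓
  (2) {V, Q, U}: 0 true — none ✓
  (3) U=F, N=T — not both ✓
  (4) H=F, V=F — same ✓
  (5) {Q, V}: 0/2 true — not all ✓
  (6) Q=F, V=F — same ✓
  (7) {N, Q, V}: 1 true — exactly one ✓
  (8) V=F ⇒ N: vacuous ✓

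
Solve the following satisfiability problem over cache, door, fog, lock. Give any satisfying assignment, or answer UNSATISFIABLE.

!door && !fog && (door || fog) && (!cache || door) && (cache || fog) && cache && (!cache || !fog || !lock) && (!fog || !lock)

Case cache = True:
  (!door) forces door = False.
  Clause (!cache || door) is falsified — contradiction.
Case cache = False:
  Clause (cache) is falsified — contradiction.
Both cases fail, so the formula is unsatisfiable.

Unsatisfiable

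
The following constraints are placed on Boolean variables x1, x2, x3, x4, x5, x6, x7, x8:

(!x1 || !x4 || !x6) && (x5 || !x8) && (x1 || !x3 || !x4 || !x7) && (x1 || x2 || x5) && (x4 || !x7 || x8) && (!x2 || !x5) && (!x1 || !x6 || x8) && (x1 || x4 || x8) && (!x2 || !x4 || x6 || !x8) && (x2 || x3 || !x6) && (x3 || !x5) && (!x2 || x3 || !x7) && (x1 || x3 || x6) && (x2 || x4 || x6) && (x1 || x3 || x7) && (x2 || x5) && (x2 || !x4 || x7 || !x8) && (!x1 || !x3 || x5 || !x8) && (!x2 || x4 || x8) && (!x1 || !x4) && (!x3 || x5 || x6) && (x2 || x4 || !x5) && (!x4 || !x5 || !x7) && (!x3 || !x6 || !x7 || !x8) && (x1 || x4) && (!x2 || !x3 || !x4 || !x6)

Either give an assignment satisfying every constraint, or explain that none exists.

x1: False, x2: False, x3: True, x4: True, x5: True, x6: False, x7: False, x8: False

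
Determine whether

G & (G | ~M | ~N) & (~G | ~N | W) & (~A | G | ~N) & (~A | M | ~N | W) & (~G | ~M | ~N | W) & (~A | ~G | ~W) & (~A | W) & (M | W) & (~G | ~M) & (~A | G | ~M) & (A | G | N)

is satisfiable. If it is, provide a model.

G = True, W = True, N = True, A = False, M = False

Unit clause (G) forces G = True.
In (~G | ~M) only ~M is left, so M = False.
In (M | W) only W is left, so W = True.
In (~A | ~G | ~W) only ~A is left, so A = False.
Set N = True.
All clauses satisfied.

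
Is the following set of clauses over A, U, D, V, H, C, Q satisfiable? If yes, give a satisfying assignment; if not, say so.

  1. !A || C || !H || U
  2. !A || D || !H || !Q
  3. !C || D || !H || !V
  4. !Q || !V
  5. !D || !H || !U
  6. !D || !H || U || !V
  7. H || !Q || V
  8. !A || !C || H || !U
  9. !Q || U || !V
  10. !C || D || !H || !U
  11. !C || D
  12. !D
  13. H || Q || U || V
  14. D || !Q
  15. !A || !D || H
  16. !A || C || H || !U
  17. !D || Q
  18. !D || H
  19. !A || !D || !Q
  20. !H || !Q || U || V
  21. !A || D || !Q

A = False, U = False, D = False, V = True, H = True, C = False, Q = False

Unit clause (!D) forces D = False.
In (D || !Q) only !Q is left, so Q = False.
In (!C || D) only !C is left, so C = False.
Set A = False.
Set U = False.
Set V = True.
Set H = True.
All clauses satisfied.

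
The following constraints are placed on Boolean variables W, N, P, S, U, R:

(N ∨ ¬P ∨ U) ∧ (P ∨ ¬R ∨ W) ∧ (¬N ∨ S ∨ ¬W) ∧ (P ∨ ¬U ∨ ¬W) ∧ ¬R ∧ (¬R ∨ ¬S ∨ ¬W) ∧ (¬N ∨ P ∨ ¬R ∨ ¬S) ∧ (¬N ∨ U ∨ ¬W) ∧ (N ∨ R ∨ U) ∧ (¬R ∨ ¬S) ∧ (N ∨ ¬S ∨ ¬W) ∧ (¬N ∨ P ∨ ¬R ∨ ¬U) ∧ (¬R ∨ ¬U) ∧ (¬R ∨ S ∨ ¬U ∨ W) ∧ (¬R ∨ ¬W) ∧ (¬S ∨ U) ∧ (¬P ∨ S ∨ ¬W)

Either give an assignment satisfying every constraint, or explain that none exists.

W = True, N = True, P = True, S = True, U = True, R = False

Unit clause (¬R) forces R = False.
Set W = True.
Set N = True.
  then (¬N ∨ S ∨ ¬W) forces S = True.
  then (¬N ∨ U ∨ ¬W) forces U = True.
  then (P ∨ ¬U ∨ ¬W) forces P = True.
All clauses satisfied.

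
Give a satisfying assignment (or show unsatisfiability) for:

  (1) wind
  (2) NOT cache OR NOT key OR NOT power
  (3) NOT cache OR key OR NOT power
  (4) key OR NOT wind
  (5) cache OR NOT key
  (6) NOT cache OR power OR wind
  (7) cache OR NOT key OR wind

power = False; wind = True; cache = True; key = True

Unit clause (wind) forces wind = True.
In (key OR NOT wind) only key is left, so key = True.
In (cache OR NOT key) only cache is left, so cache = True.
In (NOT cache OR NOT key OR NOT power) only NOT power is left, so power = False.
Check each clause:
  (wind): wind holds.
  (NOT cache OR NOT key OR NOT power): NOT power holds.
  (NOT cache OR key OR NOT power): key holds.
  (key OR NOT wind): key holds.
  (cache OR NOT key): cache holds.
  (NOT cache OR power OR wind): wind holds.
  (cache OR NOT key OR wind): cache holds.
All clauses satisfied.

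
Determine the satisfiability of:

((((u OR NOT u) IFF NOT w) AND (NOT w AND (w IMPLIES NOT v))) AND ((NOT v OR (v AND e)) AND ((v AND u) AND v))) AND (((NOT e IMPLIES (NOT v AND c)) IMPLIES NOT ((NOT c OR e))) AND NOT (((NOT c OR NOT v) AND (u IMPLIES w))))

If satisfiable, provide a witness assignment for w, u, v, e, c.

The formula is unsatisfiable.

Case v = True: the formula simplifies to ((((u OR NOT u) IFF NOT w) AND (NOT w AND NOT w)) AND (e AND u)) AND ((e IMPLIES NOT ((NOT c OR e))) AND NOT ((NOT c AND (u IMPLIES w)))).
  e = True: the conjunct e IMPLIES NOT ((NOT c OR e)) becomes True IMPLIES NOT True = False.
  e = False: the conjunct e is False.
Case v = False: the conjunct v is False.
Both cases fail — unsatisfiable.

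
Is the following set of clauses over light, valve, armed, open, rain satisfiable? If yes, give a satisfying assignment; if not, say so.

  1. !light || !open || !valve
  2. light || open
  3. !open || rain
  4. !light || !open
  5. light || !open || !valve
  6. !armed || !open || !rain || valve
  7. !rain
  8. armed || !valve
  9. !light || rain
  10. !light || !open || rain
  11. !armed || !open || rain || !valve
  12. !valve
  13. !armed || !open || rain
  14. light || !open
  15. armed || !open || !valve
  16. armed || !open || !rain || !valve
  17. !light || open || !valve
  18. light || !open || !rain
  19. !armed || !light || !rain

Case rain = True:
  Clause (!rain) is falsified — contradiction.
Case rain = False:
  (!open || rain) forces open = False.
  (light || open) forces light = True.
  Clause (!light || rain) is falsified — contradiction.
Both cases fail, so the formula is unsatisfiable.

The formula is unsatisfiable.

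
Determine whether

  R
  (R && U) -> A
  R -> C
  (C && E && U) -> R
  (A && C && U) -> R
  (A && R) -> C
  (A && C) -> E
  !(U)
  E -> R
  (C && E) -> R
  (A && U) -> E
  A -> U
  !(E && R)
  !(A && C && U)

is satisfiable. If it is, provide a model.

U = False, A = False, C = True, R = True, E = False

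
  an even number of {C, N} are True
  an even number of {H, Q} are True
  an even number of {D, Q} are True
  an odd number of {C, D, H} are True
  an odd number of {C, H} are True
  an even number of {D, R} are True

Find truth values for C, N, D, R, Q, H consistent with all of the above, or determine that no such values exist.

C = True, N = True, D = False, R = False, Q = False, H = False

{C, N}: 2 true → even ✓
{H, Q}: 0 true → even ✓
{D, Q}: 0 true → even ✓
{C, D, H}: 1 true → odd ✓
{C, H}: 1 true → odd ✓
{D, R}: 0 true → even ✓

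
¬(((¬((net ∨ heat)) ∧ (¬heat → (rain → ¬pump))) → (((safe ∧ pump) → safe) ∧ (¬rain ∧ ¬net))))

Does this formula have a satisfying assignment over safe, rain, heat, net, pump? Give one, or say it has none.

safe: True, rain: True, heat: False, net: False, pump: False

  ¬(((¬((net ∨ heat)) ∧ (¬heat → (rain → ¬pump))) → (((safe ∧ pump) → safe) ∧ (¬rain ∧ ¬net)))) = True
    (¬((net ∨ heat)) ∧ (¬heat → (rain → ¬pump))) → (((safe ∧ pump) → safe) ∧ (¬rain ∧ ¬net)) = False
      ¬((net ∨ heat)) ∧ (¬heat → (rain → ¬pump)) = True
        ¬((net ∨ heat)) = True
          net ∨ heat = False
        ¬heat → (rain → ¬pump) = True
          ¬heat = True
          rain → ¬pump = True
            ¬pump = True
      ((safe ∧ pump) → safe) ∧ (¬rain ∧ ¬net) = False
        (safe ∧ pump) → safe = True
          safe ∧ pump = False
        ¬rain ∧ ¬net = False
          ¬rain = False
          ¬net = True
The formula evaluates to True.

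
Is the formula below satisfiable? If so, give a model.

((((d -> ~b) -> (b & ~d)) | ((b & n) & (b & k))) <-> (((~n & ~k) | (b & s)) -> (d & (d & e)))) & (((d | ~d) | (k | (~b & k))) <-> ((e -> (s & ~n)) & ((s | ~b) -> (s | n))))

k=T, s=F, e=F, b=T, d=T, n=F

  (((d -> ~b) -> (b & ~d)) | ((b & n) & (b & k))) <-> (((~n & ~k) | (b & s)) -> (d & (d & e))) = True
    ((d -> ~b) -> (b & ~d)) | ((b & n) & (b & k)) = True
      (d -> ~b) -> (b & ~d) = True
        d -> ~b = False
          ~b = False
        b & ~d = False
          ~d = False
      (b & n) & (b & k) = False
        b & n = False
        b & k = True
    ((~n & ~k) | (b & s)) -> (d & (d & e)) = True
      (~n & ~k) | (b & s) = False
        ~n & ~k = False
          ~n = True
          ~k = False
        b & s = False
      d & (d & e) = False
        d & e = False
  ((d | ~d) | (k | (~b & k))) <-> ((e -> (s & ~n)) & ((s | ~b) -> (s | n))) = True
    (d | ~d) | (k | (~b & k)) = True
      d | ~d = True
        ~d = False
      k | (~b & k) = True
        ~b & k = False
          ~b = False
    (e -> (s & ~n)) & ((s | ~b) -> (s | n)) = True
      e -> (s & ~n) = True
        s & ~n = False
          ~n = True
      (s | ~b) -> (s | n) = True
        s | ~b = False
          ~b = False
        s | n = False
Both conjuncts True, so the formula holds.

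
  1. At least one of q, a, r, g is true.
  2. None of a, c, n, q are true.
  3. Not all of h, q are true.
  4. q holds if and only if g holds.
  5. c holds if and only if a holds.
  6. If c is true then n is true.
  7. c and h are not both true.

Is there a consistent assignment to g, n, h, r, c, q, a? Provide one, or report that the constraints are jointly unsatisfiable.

g=F, n=F, h=T, r=T, c=F, q=F, a=F

  (1) {q, a, r, g}: 1 true — at least one ✓
  (2) {a, c, n, q}: 0 true — none ✓
  (3) {h, q}: 1/2 true — not all ✓
  (4) q=F, g=F — same ✓
  (5) c=F, a=F — same ✓
  (6) c=F ⇒ n: vacuous ✓
  (7) c=F, h=T — not both ✓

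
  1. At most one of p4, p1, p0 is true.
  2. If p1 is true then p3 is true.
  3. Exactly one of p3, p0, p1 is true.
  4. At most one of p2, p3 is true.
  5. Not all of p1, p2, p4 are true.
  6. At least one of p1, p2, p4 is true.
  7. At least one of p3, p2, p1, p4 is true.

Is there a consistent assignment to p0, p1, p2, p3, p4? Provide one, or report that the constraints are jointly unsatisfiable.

p0=T, p1=F, p2=T, p3=F, p4=F

  (1) {p4, p1, p0}: 1 true — at most one ✓
  (2) p1=F ⇒ p3: vacuous ✓
  (3) {p3, p0, p1}: 1 true — exactly one ✓
  (4) {p2, p3}: 1 true — at most one ✓
  (5) {p1, p2, p4}: 1/3 true — not all ✓
  (6) {p1, p2, p4}: 1 true — at least one ✓
  (7) {p3, p2, p1, p4}: 1 true — at least one ✓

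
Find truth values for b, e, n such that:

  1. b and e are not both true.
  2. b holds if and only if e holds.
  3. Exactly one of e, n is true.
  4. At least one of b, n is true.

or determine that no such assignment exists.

b = False, e = False, n = True

  (1) b=F, e=F — not both ✓
  (2) b=F, e=F — same ✓
  (3) {e, n}: 1 true — exactly one ✓
  (4) {b, n}: 1 true — at least one ✓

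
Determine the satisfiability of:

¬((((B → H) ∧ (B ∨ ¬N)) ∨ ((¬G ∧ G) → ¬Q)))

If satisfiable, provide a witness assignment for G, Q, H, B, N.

Unsatisfiable

Case G = True: the formula becomes ¬((((B → H) ∧ (B ∨ ¬N)) ∨ True)) = False.
Case G = False: the formula becomes ¬((((B → H) ∧ (B ∨ ¬N)) ∨ True)) = False.
Both cases fail — unsatisfiable.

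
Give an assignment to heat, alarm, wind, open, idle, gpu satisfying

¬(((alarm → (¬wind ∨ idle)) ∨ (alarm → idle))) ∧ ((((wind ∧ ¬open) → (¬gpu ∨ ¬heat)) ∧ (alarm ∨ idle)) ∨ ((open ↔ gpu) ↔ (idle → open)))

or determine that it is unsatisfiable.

heat = False; alarm = True; wind = True; open = False; idle = False; gpu = True

  ¬(((alarm → (¬wind ∨ idle)) ∨ (alarm → idle))) = True
    (alarm → (¬wind ∨ idle)) ∨ (alarm → idle) = False
      alarm → (¬wind ∨ idle) = False
        ¬wind ∨ idle = False
          ¬wind = False
      alarm → idle = False
  (((wind ∧ ¬open) → (¬gpu ∨ ¬heat)) ∧ (alarm ∨ idle)) ∨ ((open ↔ gpu) ↔ (idle → open)) = True
    ((wind ∧ ¬open) → (¬gpu ∨ ¬heat)) ∧ (alarm ∨ idle) = True
      (wind ∧ ¬open) → (¬gpu ∨ ¬heat) = True
        wind ∧ ¬open = True
          ¬open = True
        ¬gpu ∨ ¬heat = True
          ¬gpu = False
          ¬heat = True
      alarm ∨ idle = True
    (open ↔ gpu) ↔ (idle → open) = False
      open ↔ gpu = False
      idle → open = True
Both conjuncts True, so the formula holds.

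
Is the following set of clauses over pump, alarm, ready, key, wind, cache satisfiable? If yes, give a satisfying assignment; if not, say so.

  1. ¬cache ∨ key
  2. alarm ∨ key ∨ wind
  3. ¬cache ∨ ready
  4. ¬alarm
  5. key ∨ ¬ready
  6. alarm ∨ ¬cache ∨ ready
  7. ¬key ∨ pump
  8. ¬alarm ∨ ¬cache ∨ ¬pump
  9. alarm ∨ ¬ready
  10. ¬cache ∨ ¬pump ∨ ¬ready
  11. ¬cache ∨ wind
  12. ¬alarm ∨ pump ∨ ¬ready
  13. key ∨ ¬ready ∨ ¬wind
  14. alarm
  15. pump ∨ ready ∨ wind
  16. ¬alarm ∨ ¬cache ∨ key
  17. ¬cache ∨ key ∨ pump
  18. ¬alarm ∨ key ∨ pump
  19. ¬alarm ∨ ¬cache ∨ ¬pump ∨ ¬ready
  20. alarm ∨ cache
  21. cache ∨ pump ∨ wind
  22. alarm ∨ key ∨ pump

No satisfying assignment exists.

Case alarm = True:
  Clause (¬alarm) is falsified — contradiction.
Case alarm = False:
  Clause (alarm) is falsified — contradiction.
Both cases fail, so the formula is unsatisfiable.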